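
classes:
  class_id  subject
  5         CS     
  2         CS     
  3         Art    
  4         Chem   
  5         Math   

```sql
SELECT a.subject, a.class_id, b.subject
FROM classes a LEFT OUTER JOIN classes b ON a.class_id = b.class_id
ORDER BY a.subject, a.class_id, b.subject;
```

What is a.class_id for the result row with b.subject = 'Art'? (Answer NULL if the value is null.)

3

LEFT JOIN keeps every row from `classes a`; unmatched rows get NULL for `classes b`'s columns.
Matching on a.class_id = b.class_id.
- a (class_id=5) pairs with 2 row(s) of b.
- a (class_id=2) pairs with 1 row(s) of b.
- a (class_id=3) pairs with 1 row(s) of b.
- a (class_id=4) pairs with 1 row(s) of b.
- a (class_id=5) pairs with 2 row(s) of b.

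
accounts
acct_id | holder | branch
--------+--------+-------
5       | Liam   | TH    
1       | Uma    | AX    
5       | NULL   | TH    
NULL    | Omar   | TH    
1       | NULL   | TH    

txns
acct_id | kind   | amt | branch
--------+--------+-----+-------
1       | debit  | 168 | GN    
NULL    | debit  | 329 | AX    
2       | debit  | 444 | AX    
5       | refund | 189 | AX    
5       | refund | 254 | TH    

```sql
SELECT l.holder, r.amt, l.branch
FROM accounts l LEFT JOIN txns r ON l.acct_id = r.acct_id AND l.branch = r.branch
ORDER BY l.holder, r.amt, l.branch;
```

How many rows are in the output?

5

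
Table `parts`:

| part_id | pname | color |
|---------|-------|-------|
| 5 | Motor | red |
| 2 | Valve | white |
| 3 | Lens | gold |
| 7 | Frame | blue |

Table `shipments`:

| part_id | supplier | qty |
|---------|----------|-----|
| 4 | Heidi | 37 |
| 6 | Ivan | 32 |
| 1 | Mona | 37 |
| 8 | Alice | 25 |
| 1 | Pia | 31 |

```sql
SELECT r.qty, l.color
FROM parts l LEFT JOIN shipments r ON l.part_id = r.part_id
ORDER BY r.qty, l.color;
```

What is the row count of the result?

4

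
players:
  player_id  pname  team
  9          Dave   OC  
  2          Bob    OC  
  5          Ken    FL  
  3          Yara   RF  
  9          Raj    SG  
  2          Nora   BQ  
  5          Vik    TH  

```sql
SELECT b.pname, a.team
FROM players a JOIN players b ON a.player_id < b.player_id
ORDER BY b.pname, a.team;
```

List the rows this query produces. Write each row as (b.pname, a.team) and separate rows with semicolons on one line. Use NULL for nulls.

(Dave, BQ); (Dave, FL); (Dave, OC); (Dave, RF); (Dave, TH); (Ken, BQ); (Ken, OC); (Ken, RF); (Raj, BQ); (Raj, FL); (Raj, OC); (Raj, RF); (Raj, TH); (Vik, BQ); (Vik, OC); (Vik, RF); (Yara, BQ); (Yara, OC)

INNER JOIN keeps only pairs where the ON condition holds.
Matching on a.player_id < b.player_id.
- player_id=9: no matching b row, dropped.
- player_id=2: 5 matching b row(s), so 5 row(s) emitted.
- player_id=5: 2 matching b row(s), so 2 row(s) emitted.
- player_id=3: 4 matching b row(s), so 4 row(s) emitted.
- player_id=9: no matching b row, dropped.
- player_id=2: 5 matching b row(s), so 5 row(s) emitted.
- player_id=5: 2 matching b row(s), so 2 row(s) emitted.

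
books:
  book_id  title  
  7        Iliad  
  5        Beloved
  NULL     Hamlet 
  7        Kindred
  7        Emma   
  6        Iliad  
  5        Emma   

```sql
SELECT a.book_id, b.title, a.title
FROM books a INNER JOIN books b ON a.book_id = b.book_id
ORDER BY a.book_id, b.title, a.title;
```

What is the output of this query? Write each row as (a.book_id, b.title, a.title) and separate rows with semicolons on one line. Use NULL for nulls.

(5, Beloved, Beloved); (5, Beloved, Emma); (5, Emma, Beloved); (5, Emma, Emma); (6, Iliad, Iliad); (7, Emma, Emma); (7, Emma, Iliad); (7, Emma, Kindred); (7, Iliad, Emma); (7, Iliad, Iliad); (7, Iliad, Kindred); (7, Kindred, Emma); (7, Kindred, Iliad); (7, Kindred, Kindred)

INNER JOIN keeps only pairs where the ON condition holds.
Matching on a.book_id = b.book_id. A NULL in a compared column never satisfies the condition.
- a (book_id=7) pairs with 3 row(s) of b.
- a (book_id=5) pairs with 2 row(s) of b.
- a (book_id=NULL) has no partner → excluded.
- a (book_id=7) pairs with 3 row(s) of b.
- a (book_id=7) pairs with 3 row(s) of b.
- a (book_id=6) pairs with 1 row(s) of b.
- a (book_id=5) pairs with 2 row(s) of b.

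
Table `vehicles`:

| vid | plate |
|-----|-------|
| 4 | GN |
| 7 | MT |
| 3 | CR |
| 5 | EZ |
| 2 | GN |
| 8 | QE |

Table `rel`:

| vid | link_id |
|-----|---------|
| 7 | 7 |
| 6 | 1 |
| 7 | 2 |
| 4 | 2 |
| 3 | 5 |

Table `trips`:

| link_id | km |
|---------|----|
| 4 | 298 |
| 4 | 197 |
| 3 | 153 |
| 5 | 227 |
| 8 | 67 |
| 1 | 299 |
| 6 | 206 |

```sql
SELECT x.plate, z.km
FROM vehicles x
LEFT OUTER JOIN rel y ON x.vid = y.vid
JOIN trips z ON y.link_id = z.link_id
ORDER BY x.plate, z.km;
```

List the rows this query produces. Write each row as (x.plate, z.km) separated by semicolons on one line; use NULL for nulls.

(CR, 227)

Evaluate left to right. First `vehicles x LEFT JOIN rel y` on vid: 7 row(s).
Then INNER JOIN `trips z` on link_id: keep only rows whose y.link_id appears in z.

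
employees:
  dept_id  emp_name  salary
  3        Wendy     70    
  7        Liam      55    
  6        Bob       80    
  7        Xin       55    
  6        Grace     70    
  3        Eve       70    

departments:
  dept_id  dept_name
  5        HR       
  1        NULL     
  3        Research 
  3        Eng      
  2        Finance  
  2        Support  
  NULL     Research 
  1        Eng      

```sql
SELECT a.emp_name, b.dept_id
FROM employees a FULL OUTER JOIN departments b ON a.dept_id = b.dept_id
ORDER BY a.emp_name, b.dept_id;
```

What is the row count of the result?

FULL OUTER JOIN keeps every row from both sides; unmatched rows get NULL for the other side's columns.
Matching on a.dept_id = b.dept_id. A NULL in a compared column never satisfies the condition.
Matched pairs: 4; unmatched a rows kept: 4; unmatched b rows kept: 6.
Total: 4 matched + 10 padded = 14 rows.

14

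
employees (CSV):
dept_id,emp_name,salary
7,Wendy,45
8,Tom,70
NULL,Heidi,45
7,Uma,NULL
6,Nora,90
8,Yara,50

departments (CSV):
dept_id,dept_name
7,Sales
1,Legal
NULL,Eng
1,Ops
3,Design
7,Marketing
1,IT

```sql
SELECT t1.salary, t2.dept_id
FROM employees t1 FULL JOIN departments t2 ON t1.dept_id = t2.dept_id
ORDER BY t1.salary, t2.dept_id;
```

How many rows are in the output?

13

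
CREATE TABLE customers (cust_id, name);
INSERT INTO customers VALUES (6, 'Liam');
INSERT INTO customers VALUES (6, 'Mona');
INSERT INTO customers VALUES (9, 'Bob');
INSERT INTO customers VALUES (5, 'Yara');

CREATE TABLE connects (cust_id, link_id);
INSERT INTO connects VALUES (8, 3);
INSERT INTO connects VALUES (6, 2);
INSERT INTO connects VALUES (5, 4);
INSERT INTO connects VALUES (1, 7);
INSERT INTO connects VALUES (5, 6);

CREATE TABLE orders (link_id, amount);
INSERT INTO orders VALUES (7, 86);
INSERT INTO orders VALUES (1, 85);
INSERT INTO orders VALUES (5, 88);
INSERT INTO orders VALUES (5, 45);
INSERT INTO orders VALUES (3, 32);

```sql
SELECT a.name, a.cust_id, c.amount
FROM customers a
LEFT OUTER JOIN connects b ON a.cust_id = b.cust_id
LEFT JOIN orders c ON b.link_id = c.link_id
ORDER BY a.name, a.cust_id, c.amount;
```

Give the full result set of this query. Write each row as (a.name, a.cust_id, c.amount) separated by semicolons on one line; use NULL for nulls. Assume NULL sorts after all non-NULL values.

Step 1 — a LEFT JOIN b on cust_id → 5 row(s).
Then LEFT JOIN `orders c` on link_id: each of those 5 rows is kept; rows whose b.link_id has no match in c get NULL for c's columns.

(Bob, 9, NULL); (Liam, 6, NULL); (Mona, 6, NULL); (Yara, 5, NULL); (Yara, 5, NULL)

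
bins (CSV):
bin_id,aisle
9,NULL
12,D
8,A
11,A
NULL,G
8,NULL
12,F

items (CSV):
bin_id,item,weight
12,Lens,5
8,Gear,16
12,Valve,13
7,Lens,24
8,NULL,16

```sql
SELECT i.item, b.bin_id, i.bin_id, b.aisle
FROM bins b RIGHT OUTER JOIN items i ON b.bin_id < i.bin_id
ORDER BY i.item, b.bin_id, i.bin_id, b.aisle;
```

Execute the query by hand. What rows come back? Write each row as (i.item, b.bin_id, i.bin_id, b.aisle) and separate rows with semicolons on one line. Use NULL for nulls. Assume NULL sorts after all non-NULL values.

RIGHT JOIN keeps every row from `items`; unmatched rows get NULL for `bins`'s columns.
Matching on b.bin_id < i.bin_id. A NULL in a compared column never satisfies the condition.
- b (bin_id=9) pairs with 2 row(s) of i.
- b (bin_id=12) has no partner in i.
- b (bin_id=8) pairs with 2 row(s) of i.
- b (bin_id=11) pairs with 2 row(s) of i.
- b (bin_id=NULL) has no partner in i.
- b (bin_id=8) pairs with 2 row(s) of i.
- b (bin_id=12) has no partner in i.
- 3 i row(s) had no b match → kept, b columns NULL.

(Gear, NULL, 8, NULL); (Lens, 8, 12, A); (Lens, 8, 12, NULL); (Lens, 9, 12, NULL); (Lens, 11, 12, A); (Lens, NULL, 7, NULL); (Valve, 8, 12, A); (Valve, 8, 12, NULL); (Valve, 9, 12, NULL); (Valve, 11, 12, A); (NULL, NULL, 8, NULL)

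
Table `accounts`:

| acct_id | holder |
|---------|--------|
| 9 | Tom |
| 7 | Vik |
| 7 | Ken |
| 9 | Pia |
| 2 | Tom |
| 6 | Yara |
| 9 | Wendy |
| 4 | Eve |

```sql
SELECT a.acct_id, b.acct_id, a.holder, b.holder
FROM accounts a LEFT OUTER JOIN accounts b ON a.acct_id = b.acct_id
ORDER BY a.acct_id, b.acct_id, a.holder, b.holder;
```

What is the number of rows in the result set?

LEFT JOIN keeps every row from `accounts a`; unmatched rows get NULL for `accounts b`'s columns.
Matching on a.acct_id = b.acct_id.
Matched pairs: 16; unmatched a rows kept: 0.
Total: 16 rows.

16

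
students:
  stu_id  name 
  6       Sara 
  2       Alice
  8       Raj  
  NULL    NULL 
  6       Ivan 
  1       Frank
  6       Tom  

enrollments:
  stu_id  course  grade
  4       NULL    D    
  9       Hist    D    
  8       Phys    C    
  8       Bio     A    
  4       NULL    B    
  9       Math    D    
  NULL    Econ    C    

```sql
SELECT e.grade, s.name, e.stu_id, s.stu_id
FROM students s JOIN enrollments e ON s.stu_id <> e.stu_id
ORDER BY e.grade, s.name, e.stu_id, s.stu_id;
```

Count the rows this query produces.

34

INNER JOIN keeps only pairs where the ON condition holds.
Matching on s.stu_id <> e.stu_id. A NULL in a compared column never satisfies the condition.
- s row (stu_id=6): matches 6 e row(s) → 6 output row(s).
- s row (stu_id=2): matches 6 e row(s) → 6 output row(s).
- s row (stu_id=8): matches 4 e row(s) → 4 output row(s).
- s row (stu_id=NULL): no match → dropped.
- s row (stu_id=6): matches 6 e row(s) → 6 output row(s).
- s row (stu_id=1): matches 6 e row(s) → 6 output row(s).
- s row (stu_id=6): matches 6 e row(s) → 6 output row(s).
Total: 34 rows.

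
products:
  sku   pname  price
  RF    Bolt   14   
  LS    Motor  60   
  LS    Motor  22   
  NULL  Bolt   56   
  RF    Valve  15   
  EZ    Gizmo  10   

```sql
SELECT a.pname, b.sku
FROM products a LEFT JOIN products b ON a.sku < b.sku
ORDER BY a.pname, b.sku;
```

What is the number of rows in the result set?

11

LEFT JOIN keeps every row from `products a`; unmatched rows get NULL for `products b`'s columns.
Matching on a.sku < b.sku. A NULL in a compared column never satisfies the condition.
- a row (sku=RF): no match → kept, b columns NULL.
- a row (sku=LS): matches 2 b row(s) → 2 output row(s).
- a row (sku=LS): matches 2 b row(s) → 2 output row(s).
- a row (sku=NULL): no match → kept, b columns NULL.
- a row (sku=RF): no match → kept, b columns NULL.
- a row (sku=EZ): matches 4 b row(s) → 4 output row(s).
Total: 8 matched + 3 padded = 11 rows.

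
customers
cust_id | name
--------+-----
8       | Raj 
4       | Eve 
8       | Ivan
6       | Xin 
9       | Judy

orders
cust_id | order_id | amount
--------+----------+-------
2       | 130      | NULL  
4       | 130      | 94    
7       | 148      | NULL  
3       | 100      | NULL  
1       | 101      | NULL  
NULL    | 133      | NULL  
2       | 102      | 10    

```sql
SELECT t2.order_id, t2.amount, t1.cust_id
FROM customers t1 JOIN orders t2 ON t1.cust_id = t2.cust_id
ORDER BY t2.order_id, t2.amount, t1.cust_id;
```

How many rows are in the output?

1

INNER JOIN keeps only pairs where the ON condition holds.
Matching on t1.cust_id = t2.cust_id. A NULL in a compared column never satisfies the condition.
Matched pairs: 1.
Total: 1 rows.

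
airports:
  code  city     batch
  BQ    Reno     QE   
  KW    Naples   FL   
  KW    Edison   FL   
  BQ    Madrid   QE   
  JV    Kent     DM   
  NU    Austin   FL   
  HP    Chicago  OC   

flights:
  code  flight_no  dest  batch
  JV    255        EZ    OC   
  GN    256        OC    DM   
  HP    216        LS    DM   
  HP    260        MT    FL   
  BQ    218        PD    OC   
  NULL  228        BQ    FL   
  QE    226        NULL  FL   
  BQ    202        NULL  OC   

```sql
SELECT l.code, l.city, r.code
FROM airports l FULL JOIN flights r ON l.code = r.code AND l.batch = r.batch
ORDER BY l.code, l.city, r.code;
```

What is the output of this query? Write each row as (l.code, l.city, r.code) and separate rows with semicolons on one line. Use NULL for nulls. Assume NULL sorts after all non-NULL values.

(BQ, Madrid, NULL); (BQ, Reno, NULL); (HP, Chicago, NULL); (JV, Kent, NULL); (KW, Edison, NULL); (KW, Naples, NULL); (NU, Austin, NULL); (NULL, NULL, BQ); (NULL, NULL, BQ); (NULL, NULL, GN); (NULL, NULL, HP); (NULL, NULL, HP); (NULL, NULL, JV); (NULL, NULL, QE); (NULL, NULL, NULL)

FULL OUTER JOIN keeps every row from both sides; unmatched rows get NULL for the other side's columns.
Matching on l.code = r.code AND l.batch = r.batch. A NULL in a compared column never satisfies the condition.
Matched pairs: 0; unmatched l rows kept: 7; unmatched r rows kept: 8.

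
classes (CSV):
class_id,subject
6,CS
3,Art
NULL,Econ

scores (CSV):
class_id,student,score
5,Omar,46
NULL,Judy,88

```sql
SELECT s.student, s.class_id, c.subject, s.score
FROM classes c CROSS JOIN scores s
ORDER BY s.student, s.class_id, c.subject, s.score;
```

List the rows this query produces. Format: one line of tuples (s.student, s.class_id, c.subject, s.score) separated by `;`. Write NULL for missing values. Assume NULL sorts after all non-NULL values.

(Judy, NULL, Art, 88); (Judy, NULL, CS, 88); (Judy, NULL, Econ, 88); (Omar, 5, Art, 46); (Omar, 5, CS, 46); (Omar, 5, Econ, 46)

CROSS JOIN pairs every row of `classes` with every row of `scores`: 3 × 2 = 6 rows.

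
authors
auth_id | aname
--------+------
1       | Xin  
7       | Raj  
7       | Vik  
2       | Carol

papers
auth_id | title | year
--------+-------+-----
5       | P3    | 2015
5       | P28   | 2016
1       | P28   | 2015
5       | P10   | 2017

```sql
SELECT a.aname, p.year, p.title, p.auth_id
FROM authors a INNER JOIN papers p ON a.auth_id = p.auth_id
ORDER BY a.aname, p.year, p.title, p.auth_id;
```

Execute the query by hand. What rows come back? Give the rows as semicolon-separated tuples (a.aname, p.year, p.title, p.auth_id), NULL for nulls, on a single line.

(Xin, 2015, P28, 1)

INNER JOIN keeps only pairs where the ON condition holds.
Matching on a.auth_id = p.auth_id.
Matched pairs: 1.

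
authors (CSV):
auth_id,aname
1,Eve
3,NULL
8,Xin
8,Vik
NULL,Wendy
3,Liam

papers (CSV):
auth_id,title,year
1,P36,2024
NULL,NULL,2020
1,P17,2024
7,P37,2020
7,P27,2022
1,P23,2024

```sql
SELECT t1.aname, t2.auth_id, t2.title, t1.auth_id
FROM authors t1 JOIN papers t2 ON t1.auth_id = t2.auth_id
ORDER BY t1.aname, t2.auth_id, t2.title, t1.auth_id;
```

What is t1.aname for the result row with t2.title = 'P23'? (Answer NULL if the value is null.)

INNER JOIN keeps only pairs where the ON condition holds.
Matching on t1.auth_id = t2.auth_id. A NULL in a compared column never satisfies the condition.
- t1 row (auth_id=1): matches 3 t2 row(s) → 3 output row(s).
- t1 row (auth_id=3): no match → dropped.
- t1 row (auth_id=8): no match → dropped.
- t1 row (auth_id=8): no match → dropped.
- t1 row (auth_id=NULL): no match → dropped.
- t1 row (auth_id=3): no match → dropped.

Eve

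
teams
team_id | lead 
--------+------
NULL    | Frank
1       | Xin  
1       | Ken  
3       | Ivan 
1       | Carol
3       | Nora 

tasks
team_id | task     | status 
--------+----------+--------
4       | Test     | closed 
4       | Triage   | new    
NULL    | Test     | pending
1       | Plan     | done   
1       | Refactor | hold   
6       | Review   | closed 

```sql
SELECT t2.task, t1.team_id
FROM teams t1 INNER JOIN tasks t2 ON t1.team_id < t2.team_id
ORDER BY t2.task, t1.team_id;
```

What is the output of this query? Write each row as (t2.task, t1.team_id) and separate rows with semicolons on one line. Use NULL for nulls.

INNER JOIN keeps only pairs where the ON condition holds.
Matching on t1.team_id < t2.team_id. A NULL in a compared column never satisfies the condition.
- t1 (team_id=NULL) has no partner → excluded.
- t1 (team_id=1) pairs with 3 row(s) of t2.
- t1 (team_id=1) pairs with 3 row(s) of t2.
- t1 (team_id=3) pairs with 3 row(s) of t2.
- t1 (team_id=1) pairs with 3 row(s) of t2.
- t1 (team_id=3) pairs with 3 row(s) of t2.

(Review, 1); (Review, 1); (Review, 1); (Review, 3); (Review, 3); (Test, 1); (Test, 1); (Test, 1); (Test, 3); (Test, 3); (Triage, 1); (Triage, 1); (Triage, 1); (Triage, 3); (Triage, 3)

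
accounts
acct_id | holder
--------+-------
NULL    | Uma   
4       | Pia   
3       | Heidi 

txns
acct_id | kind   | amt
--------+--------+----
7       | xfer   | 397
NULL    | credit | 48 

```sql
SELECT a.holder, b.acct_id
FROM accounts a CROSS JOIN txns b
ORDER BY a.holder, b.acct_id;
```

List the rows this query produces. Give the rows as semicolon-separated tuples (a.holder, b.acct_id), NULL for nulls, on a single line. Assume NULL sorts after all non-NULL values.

(Heidi, 7); (Heidi, NULL); (Pia, 7); (Pia, NULL); (Uma, 7); (Uma, NULL)

CROSS JOIN pairs every row of `accounts` with every row of `txns`: 3 × 2 = 6 rows.
After projecting and ordering:
a.holder | b.acct_id
Heidi | 7
Heidi | NULL
Pia | 7
Pia | NULL
Uma | 7
Uma | NULL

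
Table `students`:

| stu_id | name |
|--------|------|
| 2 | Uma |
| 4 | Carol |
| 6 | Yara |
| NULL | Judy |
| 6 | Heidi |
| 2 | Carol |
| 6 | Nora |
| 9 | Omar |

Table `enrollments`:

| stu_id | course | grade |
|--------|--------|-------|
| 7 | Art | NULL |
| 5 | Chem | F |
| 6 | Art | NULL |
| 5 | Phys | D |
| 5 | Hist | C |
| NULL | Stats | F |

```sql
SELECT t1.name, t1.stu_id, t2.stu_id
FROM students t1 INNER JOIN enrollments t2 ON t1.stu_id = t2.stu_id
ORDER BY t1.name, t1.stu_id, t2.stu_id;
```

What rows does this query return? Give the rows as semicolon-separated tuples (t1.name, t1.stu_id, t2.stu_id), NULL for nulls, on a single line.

INNER JOIN keeps only pairs where the ON condition holds.
Matching on t1.stu_id = t2.stu_id. A NULL in a compared column never satisfies the condition.
- t1[0] stu_id=2 → no match; dropped.
- t1[1] stu_id=4 → no match; dropped.
- t1[2] stu_id=6 → 1 match(es) in t2 → 1 row(s).
- t1[3] stu_id=NULL → no match; dropped.
- t1[4] stu_id=6 → 1 match(es) in t2 → 1 row(s).
- t1[5] stu_id=2 → no match; dropped.
- t1[6] stu_id=6 → 1 match(es) in t2 → 1 row(s).
- t1[7] stu_id=9 → no match; dropped.
After projecting and ordering:
t1.name | t1.stu_id | t2.stu_id
Heidi | 6 | 6
Nora | 6 | 6
Yara | 6 | 6

(Heidi, 6, 6); (Nora, 6, 6); (Yara, 6, 6)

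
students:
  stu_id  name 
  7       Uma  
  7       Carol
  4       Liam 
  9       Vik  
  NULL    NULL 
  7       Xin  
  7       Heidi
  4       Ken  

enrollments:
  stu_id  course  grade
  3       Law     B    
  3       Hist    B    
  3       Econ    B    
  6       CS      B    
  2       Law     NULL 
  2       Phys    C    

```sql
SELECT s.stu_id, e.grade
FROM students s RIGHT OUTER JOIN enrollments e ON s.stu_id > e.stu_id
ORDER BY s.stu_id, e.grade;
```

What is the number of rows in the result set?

40

RIGHT JOIN keeps every row from `enrollments`; unmatched rows get NULL for `students`'s columns.
Matching on s.stu_id > e.stu_id. A NULL in a compared column never satisfies the condition.
Matched pairs: 40; unmatched e rows kept: 0.
Total: 40 rows.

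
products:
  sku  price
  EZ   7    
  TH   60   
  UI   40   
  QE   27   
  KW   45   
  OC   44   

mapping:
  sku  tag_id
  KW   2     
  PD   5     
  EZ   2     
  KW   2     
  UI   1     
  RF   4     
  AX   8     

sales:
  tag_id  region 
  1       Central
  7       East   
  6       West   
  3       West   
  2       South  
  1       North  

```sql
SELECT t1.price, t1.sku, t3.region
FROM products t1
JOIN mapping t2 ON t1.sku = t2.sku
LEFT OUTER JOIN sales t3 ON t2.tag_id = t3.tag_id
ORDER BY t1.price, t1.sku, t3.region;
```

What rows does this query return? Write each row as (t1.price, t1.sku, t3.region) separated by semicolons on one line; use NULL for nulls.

Evaluate left to right. First `products t1 INNER JOIN mapping t2` on sku: 4 row(s).
Then LEFT JOIN `sales t3` on tag_id: each of those 4 rows is kept; rows whose t2.tag_id has no match in t3 get NULL for t3's columns.

(7, EZ, South); (40, UI, Central); (40, UI, North); (45, KW, South); (45, KW, South)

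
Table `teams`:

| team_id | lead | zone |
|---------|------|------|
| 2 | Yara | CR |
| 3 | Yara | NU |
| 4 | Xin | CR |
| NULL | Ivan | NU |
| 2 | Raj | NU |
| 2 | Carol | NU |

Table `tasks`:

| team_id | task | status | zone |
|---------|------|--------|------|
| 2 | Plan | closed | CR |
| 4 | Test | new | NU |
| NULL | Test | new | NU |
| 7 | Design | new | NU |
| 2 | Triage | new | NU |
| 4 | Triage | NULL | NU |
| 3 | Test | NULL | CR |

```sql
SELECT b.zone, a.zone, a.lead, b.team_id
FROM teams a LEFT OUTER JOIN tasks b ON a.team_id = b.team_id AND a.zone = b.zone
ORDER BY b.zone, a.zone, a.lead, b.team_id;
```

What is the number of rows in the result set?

6

LEFT JOIN keeps every row from `teams`; unmatched rows get NULL for `tasks`'s columns.
Matching on a.team_id = b.team_id AND a.zone = b.zone. A NULL in a compared column never satisfies the condition.
Matched pairs: 3; unmatched a rows kept: 3.
Total: 3 matched + 3 padded = 6 rows.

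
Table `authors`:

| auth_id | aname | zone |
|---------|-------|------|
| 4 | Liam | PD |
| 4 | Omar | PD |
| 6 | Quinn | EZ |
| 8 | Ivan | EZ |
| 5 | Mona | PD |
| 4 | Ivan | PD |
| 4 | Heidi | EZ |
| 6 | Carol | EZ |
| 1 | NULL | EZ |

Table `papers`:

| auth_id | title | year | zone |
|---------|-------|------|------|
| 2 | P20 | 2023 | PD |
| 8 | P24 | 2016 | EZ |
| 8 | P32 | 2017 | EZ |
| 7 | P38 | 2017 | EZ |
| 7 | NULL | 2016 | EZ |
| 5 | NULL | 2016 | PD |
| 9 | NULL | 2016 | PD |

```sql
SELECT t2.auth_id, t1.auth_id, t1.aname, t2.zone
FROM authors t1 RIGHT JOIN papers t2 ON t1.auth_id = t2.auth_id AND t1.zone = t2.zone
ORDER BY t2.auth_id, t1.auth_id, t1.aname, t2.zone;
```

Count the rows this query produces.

RIGHT JOIN keeps every row from `papers`; unmatched rows get NULL for `authors`'s columns.
Matching on t1.auth_id = t2.auth_id AND t1.zone = t2.zone.
- auth_id=4, zone=PD: no matching t2 row.
- auth_id=4, zone=PD: no matching t2 row.
- auth_id=6, zone=EZ: no matching t2 row.
- auth_id=8, zone=EZ: 2 matching t2 row(s), so 2 row(s) emitted.
- auth_id=5, zone=PD: 1 matching t2 row(s), so 1 row(s) emitted.
- auth_id=4, zone=PD: no matching t2 row.
- auth_id=4, zone=EZ: no matching t2 row.
- auth_id=6, zone=EZ: no matching t2 row.
- auth_id=1, zone=EZ: no matching t2 row.
- 4 t2 row(s) had no t1 match → kept, t1 columns NULL.
Total: 3 matched + 4 padded = 7 rows.

7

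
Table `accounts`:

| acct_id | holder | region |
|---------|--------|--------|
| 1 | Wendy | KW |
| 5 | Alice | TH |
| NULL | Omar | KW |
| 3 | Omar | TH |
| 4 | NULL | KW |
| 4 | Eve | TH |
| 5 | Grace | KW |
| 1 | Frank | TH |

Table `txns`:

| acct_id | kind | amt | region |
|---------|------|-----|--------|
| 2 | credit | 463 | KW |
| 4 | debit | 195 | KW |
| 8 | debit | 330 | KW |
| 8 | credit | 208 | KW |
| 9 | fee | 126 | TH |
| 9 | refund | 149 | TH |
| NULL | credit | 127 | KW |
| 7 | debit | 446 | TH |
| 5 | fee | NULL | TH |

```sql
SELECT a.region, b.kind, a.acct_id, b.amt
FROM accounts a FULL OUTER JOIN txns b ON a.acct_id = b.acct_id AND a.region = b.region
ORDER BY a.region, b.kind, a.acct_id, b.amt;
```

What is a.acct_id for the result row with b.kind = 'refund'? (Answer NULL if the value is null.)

FULL OUTER JOIN keeps every row from both sides; unmatched rows get NULL for the other side's columns.
Matching on a.acct_id = b.acct_id AND a.region = b.region. A NULL in a compared column never satisfies the condition.
- a[0] acct_id=1, region=KW → no match; kept with NULLs on the b side.
- a[1] acct_id=5, region=TH → 1 match(es) in b → 1 row(s).
- a[2] acct_id=NULL, region=KW → no match; kept with NULLs on the b side.
- a[3] acct_id=3, region=TH → no match; kept with NULLs on the b side.
- a[4] acct_id=4, region=KW → 1 match(es) in b → 1 row(s).
- a[5] acct_id=4, region=TH → no match; kept with NULLs on the b side.
- a[6] acct_id=5, region=KW → no match; kept with NULLs on the b side.
- a[7] acct_id=1, region=TH → no match; kept with NULLs on the b side.
- 7 row(s) from b found no a partner → padded with NULL.

NULL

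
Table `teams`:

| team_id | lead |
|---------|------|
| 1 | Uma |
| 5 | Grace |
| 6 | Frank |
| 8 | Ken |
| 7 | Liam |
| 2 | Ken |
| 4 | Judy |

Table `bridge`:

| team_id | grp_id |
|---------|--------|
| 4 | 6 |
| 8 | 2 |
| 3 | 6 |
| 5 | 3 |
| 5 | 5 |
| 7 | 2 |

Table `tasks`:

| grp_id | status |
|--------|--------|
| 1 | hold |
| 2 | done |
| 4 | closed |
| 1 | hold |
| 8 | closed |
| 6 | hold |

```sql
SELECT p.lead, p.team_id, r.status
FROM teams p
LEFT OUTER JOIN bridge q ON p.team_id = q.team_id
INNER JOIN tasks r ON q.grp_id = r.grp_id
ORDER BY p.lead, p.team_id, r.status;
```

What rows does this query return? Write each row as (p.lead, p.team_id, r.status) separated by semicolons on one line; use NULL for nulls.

Evaluate left to right. First `teams p LEFT JOIN bridge q` on team_id: 8 row(s).
Then INNER JOIN `tasks r` on grp_id: keep only rows whose q.grp_id appears in r.

(Judy, 4, hold); (Ken, 8, done); (Liam, 7, done)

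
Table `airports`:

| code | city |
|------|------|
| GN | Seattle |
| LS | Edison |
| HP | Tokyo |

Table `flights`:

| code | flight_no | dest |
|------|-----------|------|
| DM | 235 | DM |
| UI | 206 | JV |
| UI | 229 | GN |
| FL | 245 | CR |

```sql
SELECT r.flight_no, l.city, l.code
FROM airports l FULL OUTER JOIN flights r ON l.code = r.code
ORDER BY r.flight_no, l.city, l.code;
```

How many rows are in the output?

7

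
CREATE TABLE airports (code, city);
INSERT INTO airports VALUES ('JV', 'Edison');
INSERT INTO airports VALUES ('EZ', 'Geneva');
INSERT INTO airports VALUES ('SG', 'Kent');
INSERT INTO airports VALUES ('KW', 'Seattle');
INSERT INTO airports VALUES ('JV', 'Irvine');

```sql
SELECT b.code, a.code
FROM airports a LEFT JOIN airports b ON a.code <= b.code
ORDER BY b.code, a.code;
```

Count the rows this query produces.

16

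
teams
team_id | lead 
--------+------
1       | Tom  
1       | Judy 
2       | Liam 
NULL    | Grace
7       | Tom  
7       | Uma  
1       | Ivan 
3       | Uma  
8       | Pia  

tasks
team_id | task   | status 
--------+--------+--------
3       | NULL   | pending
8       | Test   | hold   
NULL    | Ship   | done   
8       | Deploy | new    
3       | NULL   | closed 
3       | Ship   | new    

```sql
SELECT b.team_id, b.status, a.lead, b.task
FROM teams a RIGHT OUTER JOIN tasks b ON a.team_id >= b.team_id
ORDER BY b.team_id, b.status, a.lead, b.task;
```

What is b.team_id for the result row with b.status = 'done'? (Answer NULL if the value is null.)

RIGHT JOIN keeps every row from `tasks`; unmatched rows get NULL for `teams`'s columns.
Matching on a.team_id >= b.team_id. A NULL in a compared column never satisfies the condition.
Matched pairs: 14; unmatched b rows kept: 1.

NULL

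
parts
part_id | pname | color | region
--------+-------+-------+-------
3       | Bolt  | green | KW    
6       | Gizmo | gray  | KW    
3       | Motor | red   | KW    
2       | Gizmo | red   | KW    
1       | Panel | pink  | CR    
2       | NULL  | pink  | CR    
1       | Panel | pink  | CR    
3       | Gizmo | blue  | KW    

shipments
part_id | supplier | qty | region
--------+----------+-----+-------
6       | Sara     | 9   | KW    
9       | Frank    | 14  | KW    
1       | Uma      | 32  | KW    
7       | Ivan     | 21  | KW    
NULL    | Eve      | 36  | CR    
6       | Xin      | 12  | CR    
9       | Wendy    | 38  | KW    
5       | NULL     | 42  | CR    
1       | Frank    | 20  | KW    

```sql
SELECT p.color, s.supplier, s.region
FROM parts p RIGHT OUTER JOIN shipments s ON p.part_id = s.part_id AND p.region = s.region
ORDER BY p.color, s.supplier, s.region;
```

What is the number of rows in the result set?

9

RIGHT JOIN keeps every row from `shipments`; unmatched rows get NULL for `parts`'s columns.
Matching on p.part_id = s.part_id AND p.region = s.region. A NULL in a compared column never satisfies the condition.
- part_id=3, region=KW: no matching s row.
- part_id=6, region=KW: 1 matching s row(s), so 1 row(s) emitted.
- part_id=3, region=KW: no matching s row.
- part_id=2, region=KW: no matching s row.
- part_id=1, region=CR: no matching s row.
- part_id=2, region=CR: no matching s row.
- part_id=1, region=CR: no matching s row.
- part_id=3, region=KW: no matching s row.
- 8 s row(s) had no p match → kept, p columns NULL.
Total: 1 matched + 8 padded = 9 rows.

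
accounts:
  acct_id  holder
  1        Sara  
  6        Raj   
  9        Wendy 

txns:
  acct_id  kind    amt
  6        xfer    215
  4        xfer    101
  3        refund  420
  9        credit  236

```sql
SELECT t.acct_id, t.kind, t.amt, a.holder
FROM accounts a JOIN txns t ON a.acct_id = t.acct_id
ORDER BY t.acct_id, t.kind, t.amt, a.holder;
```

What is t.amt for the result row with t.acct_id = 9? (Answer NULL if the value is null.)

236

INNER JOIN keeps only pairs where the ON condition holds.
Matching on a.acct_id = t.acct_id.
Matched pairs: 2.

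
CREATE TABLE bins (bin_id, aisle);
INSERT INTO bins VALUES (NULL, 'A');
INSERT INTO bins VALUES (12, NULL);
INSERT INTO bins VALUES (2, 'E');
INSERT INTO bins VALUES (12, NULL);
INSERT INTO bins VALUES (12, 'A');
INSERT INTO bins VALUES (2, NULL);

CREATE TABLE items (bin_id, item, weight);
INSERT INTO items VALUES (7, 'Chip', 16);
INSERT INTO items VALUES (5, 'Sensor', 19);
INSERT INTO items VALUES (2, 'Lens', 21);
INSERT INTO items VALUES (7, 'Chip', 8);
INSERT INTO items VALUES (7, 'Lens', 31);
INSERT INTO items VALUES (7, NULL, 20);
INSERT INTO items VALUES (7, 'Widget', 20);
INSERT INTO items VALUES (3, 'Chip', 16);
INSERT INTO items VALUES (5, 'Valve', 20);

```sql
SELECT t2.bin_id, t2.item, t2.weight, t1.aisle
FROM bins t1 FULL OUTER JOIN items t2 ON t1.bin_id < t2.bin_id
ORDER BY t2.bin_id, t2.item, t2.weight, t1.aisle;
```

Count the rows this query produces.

21

FULL OUTER JOIN keeps every row from both sides; unmatched rows get NULL for the other side's columns.
Matching on t1.bin_id < t2.bin_id. A NULL in a compared column never satisfies the condition.
Matched pairs: 16; unmatched t1 rows kept: 4; unmatched t2 rows kept: 1.
Total: 16 matched + 5 padded = 21 rows.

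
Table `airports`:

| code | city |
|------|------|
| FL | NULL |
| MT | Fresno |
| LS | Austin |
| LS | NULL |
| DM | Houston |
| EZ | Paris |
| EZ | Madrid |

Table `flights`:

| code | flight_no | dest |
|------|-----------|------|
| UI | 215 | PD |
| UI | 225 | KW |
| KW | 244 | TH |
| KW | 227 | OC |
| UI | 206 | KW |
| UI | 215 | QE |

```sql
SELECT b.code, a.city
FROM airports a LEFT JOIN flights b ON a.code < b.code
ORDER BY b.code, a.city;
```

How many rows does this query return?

36

LEFT JOIN keeps every row from `airports`; unmatched rows get NULL for `flights`'s columns.
Matching on a.code < b.code.
- code=FL: 6 matching b row(s), so 6 row(s) emitted.
- code=MT: 4 matching b row(s), so 4 row(s) emitted.
- code=LS: 4 matching b row(s), so 4 row(s) emitted.
- code=LS: 4 matching b row(s), so 4 row(s) emitted.
- code=DM: 6 matching b row(s), so 6 row(s) emitted.
- code=EZ: 6 matching b row(s), so 6 row(s) emitted.
- code=EZ: 6 matching b row(s), so 6 row(s) emitted.
Total: 36 rows.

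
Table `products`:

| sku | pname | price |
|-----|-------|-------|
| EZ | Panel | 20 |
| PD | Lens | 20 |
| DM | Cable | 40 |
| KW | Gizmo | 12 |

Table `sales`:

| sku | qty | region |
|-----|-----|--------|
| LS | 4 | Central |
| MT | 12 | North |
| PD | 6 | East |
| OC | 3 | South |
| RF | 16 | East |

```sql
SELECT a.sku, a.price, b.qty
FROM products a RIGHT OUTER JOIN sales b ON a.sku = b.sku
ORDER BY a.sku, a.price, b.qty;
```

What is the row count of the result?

RIGHT JOIN keeps every row from `sales`; unmatched rows get NULL for `products`'s columns.
Matching on a.sku = b.sku.
- a row (sku=EZ): no match.
- a row (sku=PD): matches 1 b row(s) → 1 output row(s).
- a row (sku=DM): no match.
- a row (sku=KW): no match.
- 4 row(s) from b found no a partner → padded with NULL.
Total: 1 matched + 4 padded = 5 rows.

5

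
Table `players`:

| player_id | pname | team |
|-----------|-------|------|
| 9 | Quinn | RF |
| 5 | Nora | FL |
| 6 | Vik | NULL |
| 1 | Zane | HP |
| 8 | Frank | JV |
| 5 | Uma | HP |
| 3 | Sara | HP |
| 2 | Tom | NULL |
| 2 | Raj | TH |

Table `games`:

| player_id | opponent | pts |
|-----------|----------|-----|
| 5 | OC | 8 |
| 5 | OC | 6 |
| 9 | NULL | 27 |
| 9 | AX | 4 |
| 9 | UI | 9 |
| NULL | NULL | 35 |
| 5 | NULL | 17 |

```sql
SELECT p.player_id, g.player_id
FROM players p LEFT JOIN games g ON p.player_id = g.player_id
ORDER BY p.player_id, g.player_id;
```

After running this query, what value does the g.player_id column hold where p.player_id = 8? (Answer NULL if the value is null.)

LEFT JOIN keeps every row from `players`; unmatched rows get NULL for `games`'s columns.
Matching on p.player_id = g.player_id. A NULL in a compared column never satisfies the condition.
Matched pairs: 9; unmatched p rows kept: 6.

NULL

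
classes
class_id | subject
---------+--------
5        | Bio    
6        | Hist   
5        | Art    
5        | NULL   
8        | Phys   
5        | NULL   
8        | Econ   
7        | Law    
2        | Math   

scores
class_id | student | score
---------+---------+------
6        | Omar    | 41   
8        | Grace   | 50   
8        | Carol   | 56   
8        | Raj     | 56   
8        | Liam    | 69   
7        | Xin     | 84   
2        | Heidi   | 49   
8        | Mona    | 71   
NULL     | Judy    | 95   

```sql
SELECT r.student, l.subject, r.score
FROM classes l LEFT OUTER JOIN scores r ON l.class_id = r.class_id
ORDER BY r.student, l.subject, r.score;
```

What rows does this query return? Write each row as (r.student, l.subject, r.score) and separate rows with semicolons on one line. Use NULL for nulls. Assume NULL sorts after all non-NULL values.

(Carol, Econ, 56); (Carol, Phys, 56); (Grace, Econ, 50); (Grace, Phys, 50); (Heidi, Math, 49); (Liam, Econ, 69); (Liam, Phys, 69); (Mona, Econ, 71); (Mona, Phys, 71); (Omar, Hist, 41); (Raj, Econ, 56); (Raj, Phys, 56); (Xin, Law, 84); (NULL, Art, NULL); (NULL, Bio, NULL); (NULL, NULL, NULL); (NULL, NULL, NULL)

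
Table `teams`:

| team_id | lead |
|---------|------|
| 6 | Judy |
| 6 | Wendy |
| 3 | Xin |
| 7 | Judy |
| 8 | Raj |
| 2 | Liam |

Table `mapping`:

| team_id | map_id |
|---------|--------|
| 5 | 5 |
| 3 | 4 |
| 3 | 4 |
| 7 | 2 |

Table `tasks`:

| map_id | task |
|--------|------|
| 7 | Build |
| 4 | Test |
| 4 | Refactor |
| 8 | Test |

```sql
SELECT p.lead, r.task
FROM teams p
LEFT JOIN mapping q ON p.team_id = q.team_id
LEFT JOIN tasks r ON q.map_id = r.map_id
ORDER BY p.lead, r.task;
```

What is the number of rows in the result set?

Joins associate left-to-right: teams LEFT JOIN mapping on team_id gives 7 intermediate row(s).
Then LEFT JOIN `tasks r` on map_id: each of those 7 rows is kept; rows whose q.map_id has no match in r get NULL for r's columns.
Result: 9 row(s).

9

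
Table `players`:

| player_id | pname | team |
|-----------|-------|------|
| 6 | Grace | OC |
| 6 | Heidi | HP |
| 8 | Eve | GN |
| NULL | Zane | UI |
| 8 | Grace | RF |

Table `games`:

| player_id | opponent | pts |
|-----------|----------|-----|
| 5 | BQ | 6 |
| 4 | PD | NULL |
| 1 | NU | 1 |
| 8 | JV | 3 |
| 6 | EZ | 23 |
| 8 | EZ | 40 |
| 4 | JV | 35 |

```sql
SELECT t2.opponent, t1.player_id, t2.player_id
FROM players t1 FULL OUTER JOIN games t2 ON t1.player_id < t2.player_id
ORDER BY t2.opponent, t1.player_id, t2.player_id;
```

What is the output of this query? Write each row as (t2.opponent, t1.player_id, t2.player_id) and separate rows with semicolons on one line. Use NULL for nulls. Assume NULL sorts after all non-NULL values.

FULL OUTER JOIN keeps every row from both sides; unmatched rows get NULL for the other side's columns.
Matching on t1.player_id < t2.player_id. A NULL in a compared column never satisfies the condition.
- t1 row (player_id=6): matches 2 t2 row(s) → 2 output row(s).
- t1 row (player_id=6): matches 2 t2 row(s) → 2 output row(s).
- t1 row (player_id=8): no match → kept, t2 columns NULL.
- t1 row (player_id=NULL): no match → kept, t2 columns NULL.
- t1 row (player_id=8): no match → kept, t2 columns NULL.
- 5 t2 row(s) had no t1 match → kept, t1 columns NULL.

(BQ, NULL, 5); (EZ, 6, 8); (EZ, 6, 8); (EZ, NULL, 6); (JV, 6, 8); (JV, 6, 8); (JV, NULL, 4); (NU, NULL, 1); (PD, NULL, 4); (NULL, 8, NULL); (NULL, 8, NULL); (NULL, NULL, NULL)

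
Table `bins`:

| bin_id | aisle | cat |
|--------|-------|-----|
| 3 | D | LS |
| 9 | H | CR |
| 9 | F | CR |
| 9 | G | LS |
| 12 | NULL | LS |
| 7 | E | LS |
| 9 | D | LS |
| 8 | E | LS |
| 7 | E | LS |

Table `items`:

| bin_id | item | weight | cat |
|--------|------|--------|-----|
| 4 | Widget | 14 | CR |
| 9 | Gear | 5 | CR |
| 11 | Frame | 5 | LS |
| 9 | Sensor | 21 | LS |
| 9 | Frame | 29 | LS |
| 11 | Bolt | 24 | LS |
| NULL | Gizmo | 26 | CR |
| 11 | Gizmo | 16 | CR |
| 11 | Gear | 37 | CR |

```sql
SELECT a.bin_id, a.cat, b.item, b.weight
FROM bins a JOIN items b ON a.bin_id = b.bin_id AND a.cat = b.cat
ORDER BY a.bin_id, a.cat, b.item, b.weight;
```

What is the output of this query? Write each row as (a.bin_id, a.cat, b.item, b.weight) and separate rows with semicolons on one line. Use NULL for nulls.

(9, CR, Gear, 5); (9, CR, Gear, 5); (9, LS, Frame, 29); (9, LS, Frame, 29); (9, LS, Sensor, 21); (9, LS, Sensor, 21)

INNER JOIN keeps only pairs where the ON condition holds.
Matching on a.bin_id = b.bin_id AND a.cat = b.cat. A NULL in a compared column never satisfies the condition.
- a[0] bin_id=3, cat=LS → no match; dropped.
- a[1] bin_id=9, cat=CR → 1 match(es) in b → 1 row(s).
- a[2] bin_id=9, cat=CR → 1 match(es) in b → 1 row(s).
- a[3] bin_id=9, cat=LS → 2 match(es) in b → 2 row(s).
- a[4] bin_id=12, cat=LS → no match; dropped.
- a[5] bin_id=7, cat=LS → no match; dropped.
- a[6] bin_id=9, cat=LS → 2 match(es) in b → 2 row(s).
- a[7] bin_id=8, cat=LS → no match; dropped.
- a[8] bin_id=7, cat=LS → no match; dropped.
After projecting and ordering:
a.bin_id | a.cat | b.item | b.weight
9 | CR | Gear | 5
9 | CR | Gear | 5
9 | LS | Frame | 29
9 | LS | Frame | 29
9 | LS | Sensor | 21
9 | LS | Sensor | 21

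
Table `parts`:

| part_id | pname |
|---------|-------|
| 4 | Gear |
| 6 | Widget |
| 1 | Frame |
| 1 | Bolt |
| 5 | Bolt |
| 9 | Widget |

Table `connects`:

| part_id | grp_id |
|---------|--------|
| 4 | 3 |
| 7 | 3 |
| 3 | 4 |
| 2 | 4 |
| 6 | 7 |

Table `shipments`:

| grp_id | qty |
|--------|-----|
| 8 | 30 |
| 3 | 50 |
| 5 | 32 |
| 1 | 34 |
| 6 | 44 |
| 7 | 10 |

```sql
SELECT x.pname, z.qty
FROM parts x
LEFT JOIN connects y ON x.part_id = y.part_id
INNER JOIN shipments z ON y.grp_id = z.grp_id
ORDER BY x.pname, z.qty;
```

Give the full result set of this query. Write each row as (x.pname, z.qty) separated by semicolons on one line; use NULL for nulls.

(Gear, 50); (Widget, 10)

Joins associate left-to-right: parts LEFT JOIN connects on part_id gives 6 intermediate row(s).
Then INNER JOIN `shipments z` on grp_id: keep only rows whose y.grp_id appears in z.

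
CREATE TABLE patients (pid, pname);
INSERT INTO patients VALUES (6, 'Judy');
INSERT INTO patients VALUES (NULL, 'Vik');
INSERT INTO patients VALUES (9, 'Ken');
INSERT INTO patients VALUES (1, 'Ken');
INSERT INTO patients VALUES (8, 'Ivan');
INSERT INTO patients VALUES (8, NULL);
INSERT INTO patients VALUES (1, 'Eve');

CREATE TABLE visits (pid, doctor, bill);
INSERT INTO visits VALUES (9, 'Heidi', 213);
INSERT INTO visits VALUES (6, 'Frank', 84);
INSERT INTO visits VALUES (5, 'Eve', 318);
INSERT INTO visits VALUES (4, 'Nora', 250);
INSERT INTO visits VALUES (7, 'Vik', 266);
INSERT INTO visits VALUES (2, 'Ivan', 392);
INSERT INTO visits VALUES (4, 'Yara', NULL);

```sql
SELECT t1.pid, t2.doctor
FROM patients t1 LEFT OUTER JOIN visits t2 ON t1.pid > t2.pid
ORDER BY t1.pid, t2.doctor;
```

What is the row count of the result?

25

LEFT JOIN keeps every row from `patients`; unmatched rows get NULL for `visits`'s columns.
Matching on t1.pid > t2.pid. A NULL in a compared column never satisfies the condition.
- t1 (pid=6) pairs with 4 row(s) of t2.
- t1 (pid=NULL) has no partner → padded with NULL.
- t1 (pid=9) pairs with 6 row(s) of t2.
- t1 (pid=1) has no partner → padded with NULL.
- t1 (pid=8) pairs with 6 row(s) of t2.
- t1 (pid=8) pairs with 6 row(s) of t2.
- t1 (pid=1) has no partner → padded with NULL.
Total: 22 matched + 3 padded = 25 rows.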